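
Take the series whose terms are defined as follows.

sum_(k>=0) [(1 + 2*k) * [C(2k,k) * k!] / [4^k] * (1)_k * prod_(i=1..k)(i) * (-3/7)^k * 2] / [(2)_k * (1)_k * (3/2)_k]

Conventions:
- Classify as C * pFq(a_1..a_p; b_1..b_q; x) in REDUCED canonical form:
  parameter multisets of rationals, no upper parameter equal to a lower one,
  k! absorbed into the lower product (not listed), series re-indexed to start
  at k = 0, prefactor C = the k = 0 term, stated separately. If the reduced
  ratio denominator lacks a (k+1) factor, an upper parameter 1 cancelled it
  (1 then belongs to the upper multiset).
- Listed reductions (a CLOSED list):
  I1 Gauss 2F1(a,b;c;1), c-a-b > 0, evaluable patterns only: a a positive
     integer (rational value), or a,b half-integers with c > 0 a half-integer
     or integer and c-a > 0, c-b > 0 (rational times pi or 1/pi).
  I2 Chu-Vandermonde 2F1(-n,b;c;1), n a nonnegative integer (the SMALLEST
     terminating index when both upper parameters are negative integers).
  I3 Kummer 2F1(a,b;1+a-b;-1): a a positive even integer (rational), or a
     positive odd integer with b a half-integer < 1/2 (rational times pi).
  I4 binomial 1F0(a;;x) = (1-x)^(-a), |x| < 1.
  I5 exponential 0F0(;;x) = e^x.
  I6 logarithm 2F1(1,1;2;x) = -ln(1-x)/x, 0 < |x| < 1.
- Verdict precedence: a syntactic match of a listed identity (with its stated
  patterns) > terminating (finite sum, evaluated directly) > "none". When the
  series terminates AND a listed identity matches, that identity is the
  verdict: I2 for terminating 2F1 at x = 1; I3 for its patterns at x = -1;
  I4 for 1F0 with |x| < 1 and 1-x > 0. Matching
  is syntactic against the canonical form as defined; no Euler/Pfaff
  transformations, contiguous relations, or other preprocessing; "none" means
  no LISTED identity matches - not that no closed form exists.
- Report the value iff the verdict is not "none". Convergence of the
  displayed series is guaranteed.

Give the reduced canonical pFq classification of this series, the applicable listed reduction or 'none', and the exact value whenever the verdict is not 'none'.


Classification (C = 2): 2F1 with upper {1, 1}, lower {2}, argument x = -3/7. Verdict at x = -3/7: the I6 logarithm reduction matches (the logarithm: parameters (1,1;2), x = -3/7). Value: (14/3) * ln(10/7).

Key observation: from the first term 2: the running product (prefactor 2) telescopes to a rising factorial.
Consecutive-term ratio: r(k) = (-3/7) * (k+1) (k+1) / [(k+2) (k+1)] ; factor over Q: parameters, x = (-3/7), and C = 2.


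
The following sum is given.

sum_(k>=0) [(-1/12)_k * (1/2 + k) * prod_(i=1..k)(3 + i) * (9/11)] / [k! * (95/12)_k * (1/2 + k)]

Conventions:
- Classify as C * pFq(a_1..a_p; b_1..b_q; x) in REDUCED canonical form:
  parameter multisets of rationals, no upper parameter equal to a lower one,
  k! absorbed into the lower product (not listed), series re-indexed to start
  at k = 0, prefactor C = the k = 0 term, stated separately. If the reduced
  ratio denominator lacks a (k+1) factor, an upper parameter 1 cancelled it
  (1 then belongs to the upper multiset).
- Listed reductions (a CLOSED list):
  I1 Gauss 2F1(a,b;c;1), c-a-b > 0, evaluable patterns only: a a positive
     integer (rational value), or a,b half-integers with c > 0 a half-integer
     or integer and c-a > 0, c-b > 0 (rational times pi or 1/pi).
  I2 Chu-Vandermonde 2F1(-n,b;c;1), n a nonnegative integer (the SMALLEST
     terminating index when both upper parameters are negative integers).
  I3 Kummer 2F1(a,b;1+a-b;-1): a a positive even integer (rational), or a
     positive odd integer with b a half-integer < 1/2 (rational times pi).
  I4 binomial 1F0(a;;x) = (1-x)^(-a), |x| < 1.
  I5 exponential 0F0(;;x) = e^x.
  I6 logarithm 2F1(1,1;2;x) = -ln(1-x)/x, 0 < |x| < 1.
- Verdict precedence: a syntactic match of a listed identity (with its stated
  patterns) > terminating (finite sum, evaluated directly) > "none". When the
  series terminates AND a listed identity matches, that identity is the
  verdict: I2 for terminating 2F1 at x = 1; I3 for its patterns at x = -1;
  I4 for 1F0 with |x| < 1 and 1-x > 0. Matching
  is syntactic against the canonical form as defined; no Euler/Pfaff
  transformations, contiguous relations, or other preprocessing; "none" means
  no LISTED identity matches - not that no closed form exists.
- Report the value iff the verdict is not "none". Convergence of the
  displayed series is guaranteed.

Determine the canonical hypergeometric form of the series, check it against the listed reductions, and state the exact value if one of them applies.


The series (x = 1) is 2F1: upper {-1/12, 4}, lower {95/12}, prefactor 9/11. Verdict: Gauss's theorem (I1) applies (x = 1: the Gamma ratio telescopes since c-a-b = 4 > 0 and a = 4 in Z>0). Hence: 16341289/21288960.

Key observation: from the first term 9/11: the running product (C = 9/11, x = 1) telescopes to a rising factorial.
Term ratio: r(k) = 1 * (k-1/12) (k+4) / [(k+95/12) (k+1)] - poly over poly, x = 1 from leading terms; C = 9/11 at k = 0.


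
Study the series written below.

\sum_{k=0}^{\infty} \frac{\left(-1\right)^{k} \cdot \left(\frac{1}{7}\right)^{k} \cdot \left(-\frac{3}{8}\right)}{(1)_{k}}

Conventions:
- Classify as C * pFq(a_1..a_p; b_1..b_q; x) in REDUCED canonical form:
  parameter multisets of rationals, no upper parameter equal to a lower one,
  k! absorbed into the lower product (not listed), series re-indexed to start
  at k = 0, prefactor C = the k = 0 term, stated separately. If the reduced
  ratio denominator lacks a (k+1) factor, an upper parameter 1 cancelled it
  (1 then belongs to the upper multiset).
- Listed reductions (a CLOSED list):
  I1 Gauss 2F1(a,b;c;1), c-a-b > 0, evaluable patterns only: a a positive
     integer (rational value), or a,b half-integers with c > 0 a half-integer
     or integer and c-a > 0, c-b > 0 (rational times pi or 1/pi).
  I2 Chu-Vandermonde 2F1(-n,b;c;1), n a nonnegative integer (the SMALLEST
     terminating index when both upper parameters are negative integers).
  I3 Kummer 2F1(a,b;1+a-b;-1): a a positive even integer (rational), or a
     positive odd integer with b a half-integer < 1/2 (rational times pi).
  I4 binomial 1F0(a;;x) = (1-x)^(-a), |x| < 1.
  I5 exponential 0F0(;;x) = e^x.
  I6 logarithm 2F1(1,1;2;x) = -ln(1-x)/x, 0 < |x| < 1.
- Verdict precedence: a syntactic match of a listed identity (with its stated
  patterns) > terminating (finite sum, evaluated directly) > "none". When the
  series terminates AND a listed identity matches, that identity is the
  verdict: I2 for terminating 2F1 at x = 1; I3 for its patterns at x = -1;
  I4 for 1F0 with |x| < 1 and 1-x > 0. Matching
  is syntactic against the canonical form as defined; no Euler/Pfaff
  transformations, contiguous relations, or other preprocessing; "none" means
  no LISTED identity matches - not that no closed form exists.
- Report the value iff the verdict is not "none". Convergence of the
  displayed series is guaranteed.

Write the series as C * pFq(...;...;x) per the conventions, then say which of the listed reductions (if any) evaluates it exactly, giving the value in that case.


First insight: from the first term -\frac{3}{8}: (1)_k (prefactor -3/8) is k! itself.
Step ratio: r(k) = -\frac{1}{7} * 1 / [(k+1)] - rational in k, leading ratio -\frac{1}{7}; with t_0 = -\frac{3}{8}, classification follows.

With C = -\frac{3}{8}: the canonical form is 0F0(-; -; -\frac{1}{7}). Verdict at x = -\frac{1}{7}: exponential (I5) matches (the 0F0 exponential series at x = -\frac{1}{7}). Its exact value is \left(-\frac{3}{8}\right) \cdot e^{-\frac{1}{7}}.


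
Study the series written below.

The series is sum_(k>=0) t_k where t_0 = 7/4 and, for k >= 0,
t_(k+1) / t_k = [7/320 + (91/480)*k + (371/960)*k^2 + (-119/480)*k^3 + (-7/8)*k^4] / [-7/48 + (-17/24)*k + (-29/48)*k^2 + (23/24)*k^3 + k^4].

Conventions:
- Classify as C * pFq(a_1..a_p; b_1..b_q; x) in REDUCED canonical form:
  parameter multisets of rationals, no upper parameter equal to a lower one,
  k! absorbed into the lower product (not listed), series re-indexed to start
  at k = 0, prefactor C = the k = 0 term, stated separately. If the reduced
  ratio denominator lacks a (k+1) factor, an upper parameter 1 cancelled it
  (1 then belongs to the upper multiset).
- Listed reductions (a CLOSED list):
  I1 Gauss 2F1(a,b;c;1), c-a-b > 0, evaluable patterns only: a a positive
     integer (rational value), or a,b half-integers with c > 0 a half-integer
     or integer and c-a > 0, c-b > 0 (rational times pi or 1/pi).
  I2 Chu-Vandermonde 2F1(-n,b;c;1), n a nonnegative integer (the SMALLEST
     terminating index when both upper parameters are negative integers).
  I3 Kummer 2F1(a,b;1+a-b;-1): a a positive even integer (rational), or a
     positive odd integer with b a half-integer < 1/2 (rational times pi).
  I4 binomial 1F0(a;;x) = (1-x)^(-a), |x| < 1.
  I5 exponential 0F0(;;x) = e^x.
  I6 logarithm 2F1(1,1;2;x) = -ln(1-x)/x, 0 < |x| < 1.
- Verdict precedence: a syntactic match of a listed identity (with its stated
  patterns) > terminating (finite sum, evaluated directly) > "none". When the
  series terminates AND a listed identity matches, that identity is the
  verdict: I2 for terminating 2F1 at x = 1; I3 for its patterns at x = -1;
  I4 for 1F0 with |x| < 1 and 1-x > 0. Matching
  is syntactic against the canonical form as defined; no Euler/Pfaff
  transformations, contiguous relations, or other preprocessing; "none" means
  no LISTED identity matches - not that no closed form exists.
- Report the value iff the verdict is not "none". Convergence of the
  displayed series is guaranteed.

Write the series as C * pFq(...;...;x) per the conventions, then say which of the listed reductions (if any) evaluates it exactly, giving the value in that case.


Canonical form: C = 7/4 times 2F1 with upper {-3/4, 1/5}, lower {-7/8}, x = -7/8. Verdict: none. Every listed pattern misses the 2F1 form at -7/8, upper {-3/4, 1/5}.

Structural cue: with t_0 = 7/4, the parameter 1/3 appears in both the upper and lower lists and cancels (alongside the other common factor).
Adjacent-term ratio: r(k) = (-7/8) * (k-3/4) (k+1/5) / [(k-7/8) (k+1)] - rational; roots negated = parameters, x = (-7/8), C = 7/4.


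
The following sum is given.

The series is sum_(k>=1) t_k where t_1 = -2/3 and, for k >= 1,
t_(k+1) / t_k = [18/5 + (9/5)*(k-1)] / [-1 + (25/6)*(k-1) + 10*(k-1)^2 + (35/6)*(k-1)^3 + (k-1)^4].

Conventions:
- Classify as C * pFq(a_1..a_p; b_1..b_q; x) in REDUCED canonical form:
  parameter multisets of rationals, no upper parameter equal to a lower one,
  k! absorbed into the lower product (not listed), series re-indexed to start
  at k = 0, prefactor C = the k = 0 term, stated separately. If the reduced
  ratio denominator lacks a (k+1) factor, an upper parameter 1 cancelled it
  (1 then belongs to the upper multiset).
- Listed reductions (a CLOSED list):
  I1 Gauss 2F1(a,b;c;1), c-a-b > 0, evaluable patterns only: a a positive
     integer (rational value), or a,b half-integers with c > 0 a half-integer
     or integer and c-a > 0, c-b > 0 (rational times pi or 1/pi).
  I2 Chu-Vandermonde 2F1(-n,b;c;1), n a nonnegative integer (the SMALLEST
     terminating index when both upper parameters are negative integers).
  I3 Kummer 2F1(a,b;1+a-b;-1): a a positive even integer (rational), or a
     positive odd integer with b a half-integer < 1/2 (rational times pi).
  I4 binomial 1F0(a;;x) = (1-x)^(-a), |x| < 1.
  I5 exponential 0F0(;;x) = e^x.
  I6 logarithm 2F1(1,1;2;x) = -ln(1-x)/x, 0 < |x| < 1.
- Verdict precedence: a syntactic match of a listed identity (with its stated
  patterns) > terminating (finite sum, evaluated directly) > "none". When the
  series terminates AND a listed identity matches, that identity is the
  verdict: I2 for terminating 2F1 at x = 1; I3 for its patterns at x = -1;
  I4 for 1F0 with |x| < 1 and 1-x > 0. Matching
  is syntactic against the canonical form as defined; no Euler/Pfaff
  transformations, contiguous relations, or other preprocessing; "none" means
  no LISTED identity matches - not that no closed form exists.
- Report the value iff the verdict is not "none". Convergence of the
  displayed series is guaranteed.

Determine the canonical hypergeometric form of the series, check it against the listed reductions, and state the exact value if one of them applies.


Key step: with t_0 = -2/3, the parameter 2 appears in both the upper and lower lists and cancels.
Ratio: r(k) = (9/5) * 1 / [(k-1/6) (k+3) (k+1)] - rational in k, leading ratio (9/5); with t_0 = -2/3, classification follows.

Classification (C = -2/3): 0F2 with upper {-}, lower {-1/6, 3}, argument x = 9/5. Verdict: none here - no I1-I6 shape fits x = 9/5 with lower {-1/6, 3}.


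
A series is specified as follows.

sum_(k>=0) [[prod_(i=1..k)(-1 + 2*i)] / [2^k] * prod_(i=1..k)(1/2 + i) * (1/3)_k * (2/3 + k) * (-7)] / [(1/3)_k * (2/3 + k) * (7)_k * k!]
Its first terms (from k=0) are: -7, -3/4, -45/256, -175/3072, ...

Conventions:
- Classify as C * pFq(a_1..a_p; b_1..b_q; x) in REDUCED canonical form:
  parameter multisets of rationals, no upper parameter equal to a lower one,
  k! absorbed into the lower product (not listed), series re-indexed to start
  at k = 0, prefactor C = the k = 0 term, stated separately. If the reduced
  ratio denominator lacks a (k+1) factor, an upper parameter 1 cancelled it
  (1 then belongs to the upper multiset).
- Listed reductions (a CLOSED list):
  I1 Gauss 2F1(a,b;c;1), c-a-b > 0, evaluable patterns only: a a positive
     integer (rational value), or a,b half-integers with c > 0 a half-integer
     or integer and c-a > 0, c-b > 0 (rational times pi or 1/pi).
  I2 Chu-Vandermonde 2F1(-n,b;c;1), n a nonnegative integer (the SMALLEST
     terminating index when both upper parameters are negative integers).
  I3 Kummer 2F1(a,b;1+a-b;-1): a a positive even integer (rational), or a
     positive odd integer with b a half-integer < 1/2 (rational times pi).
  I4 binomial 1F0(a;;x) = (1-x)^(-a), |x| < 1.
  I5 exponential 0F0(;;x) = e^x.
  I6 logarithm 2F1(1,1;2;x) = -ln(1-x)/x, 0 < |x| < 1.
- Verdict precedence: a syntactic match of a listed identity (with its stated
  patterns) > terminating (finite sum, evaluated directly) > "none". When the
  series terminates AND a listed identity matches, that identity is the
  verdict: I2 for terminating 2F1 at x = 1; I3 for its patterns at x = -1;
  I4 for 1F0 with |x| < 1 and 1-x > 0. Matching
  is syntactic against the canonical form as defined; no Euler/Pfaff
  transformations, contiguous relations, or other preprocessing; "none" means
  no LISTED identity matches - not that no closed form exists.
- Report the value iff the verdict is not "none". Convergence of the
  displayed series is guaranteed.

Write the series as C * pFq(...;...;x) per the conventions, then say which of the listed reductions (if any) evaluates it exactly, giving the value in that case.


Prefactor -7, argument 1: 2F1 with upper {1/2, 3/2} over lower {7}. Verdict (x = 1): Gauss's theorem I1 (half-integer case) applies (x = 1; upper {1/2, 3/2} half-integers, c = 7 in the evaluable pattern). Value: (-262144/10395) / pi.

First insight: t_0 = -7 here, and the odd product 1*3*...*(2k-1) (prefactor -7) is 2^k (1/2)_k.
Ratio: r(k) = 1 * (k+1/2) (k+3/2) / [(k+7) (k+1)] - rational in k, leading ratio 1; with t_0 = -7, classification follows.


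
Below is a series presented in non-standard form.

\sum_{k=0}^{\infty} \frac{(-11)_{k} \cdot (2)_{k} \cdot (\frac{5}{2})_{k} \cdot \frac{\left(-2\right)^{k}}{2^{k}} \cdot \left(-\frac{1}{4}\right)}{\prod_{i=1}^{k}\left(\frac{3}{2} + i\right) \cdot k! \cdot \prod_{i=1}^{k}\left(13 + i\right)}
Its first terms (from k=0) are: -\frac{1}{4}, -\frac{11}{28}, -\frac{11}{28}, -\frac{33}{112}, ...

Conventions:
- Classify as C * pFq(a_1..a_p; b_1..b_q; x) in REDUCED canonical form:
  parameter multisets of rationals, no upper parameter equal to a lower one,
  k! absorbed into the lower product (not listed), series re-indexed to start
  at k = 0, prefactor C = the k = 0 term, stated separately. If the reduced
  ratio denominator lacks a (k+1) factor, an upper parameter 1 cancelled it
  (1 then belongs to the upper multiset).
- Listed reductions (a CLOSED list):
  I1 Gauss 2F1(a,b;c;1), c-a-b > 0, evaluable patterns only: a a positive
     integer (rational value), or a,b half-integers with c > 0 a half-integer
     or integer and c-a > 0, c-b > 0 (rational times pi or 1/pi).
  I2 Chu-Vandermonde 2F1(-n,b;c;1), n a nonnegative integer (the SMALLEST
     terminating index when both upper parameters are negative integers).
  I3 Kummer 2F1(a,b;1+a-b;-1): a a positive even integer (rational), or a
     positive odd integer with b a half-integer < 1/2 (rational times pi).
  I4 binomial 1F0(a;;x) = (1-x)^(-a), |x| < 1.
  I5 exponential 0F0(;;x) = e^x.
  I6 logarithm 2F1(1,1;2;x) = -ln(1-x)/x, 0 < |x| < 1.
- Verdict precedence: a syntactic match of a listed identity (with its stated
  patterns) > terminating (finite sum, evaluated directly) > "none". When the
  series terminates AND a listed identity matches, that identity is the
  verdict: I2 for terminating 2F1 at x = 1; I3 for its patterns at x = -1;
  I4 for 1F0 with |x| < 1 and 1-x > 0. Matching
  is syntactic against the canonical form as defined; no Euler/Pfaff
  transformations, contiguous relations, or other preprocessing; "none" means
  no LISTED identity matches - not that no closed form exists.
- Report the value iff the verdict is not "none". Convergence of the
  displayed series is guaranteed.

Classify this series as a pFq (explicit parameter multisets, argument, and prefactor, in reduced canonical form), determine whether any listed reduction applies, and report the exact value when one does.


Reduced: x = -1, 2F1, upper = {-11, 2}, lower = {14}, C = -\frac{1}{4}. Verdict at x = -1: Kummer (I3) matches (x = -1; c = 14 equals 1+a-b for upper {-11, 2}: listed pattern). Sum: -\frac{13}{8}.

First insight: t_0 being -\frac{1}{4}, the lower running product (C = -1/4) is a rising factorial.
Ratio: r(k) = -1 * (k-11) (k+2) / [(k+14) (k+1)] ; factor over Q: parameters, x = -1, and C = -\frac{1}{4}.


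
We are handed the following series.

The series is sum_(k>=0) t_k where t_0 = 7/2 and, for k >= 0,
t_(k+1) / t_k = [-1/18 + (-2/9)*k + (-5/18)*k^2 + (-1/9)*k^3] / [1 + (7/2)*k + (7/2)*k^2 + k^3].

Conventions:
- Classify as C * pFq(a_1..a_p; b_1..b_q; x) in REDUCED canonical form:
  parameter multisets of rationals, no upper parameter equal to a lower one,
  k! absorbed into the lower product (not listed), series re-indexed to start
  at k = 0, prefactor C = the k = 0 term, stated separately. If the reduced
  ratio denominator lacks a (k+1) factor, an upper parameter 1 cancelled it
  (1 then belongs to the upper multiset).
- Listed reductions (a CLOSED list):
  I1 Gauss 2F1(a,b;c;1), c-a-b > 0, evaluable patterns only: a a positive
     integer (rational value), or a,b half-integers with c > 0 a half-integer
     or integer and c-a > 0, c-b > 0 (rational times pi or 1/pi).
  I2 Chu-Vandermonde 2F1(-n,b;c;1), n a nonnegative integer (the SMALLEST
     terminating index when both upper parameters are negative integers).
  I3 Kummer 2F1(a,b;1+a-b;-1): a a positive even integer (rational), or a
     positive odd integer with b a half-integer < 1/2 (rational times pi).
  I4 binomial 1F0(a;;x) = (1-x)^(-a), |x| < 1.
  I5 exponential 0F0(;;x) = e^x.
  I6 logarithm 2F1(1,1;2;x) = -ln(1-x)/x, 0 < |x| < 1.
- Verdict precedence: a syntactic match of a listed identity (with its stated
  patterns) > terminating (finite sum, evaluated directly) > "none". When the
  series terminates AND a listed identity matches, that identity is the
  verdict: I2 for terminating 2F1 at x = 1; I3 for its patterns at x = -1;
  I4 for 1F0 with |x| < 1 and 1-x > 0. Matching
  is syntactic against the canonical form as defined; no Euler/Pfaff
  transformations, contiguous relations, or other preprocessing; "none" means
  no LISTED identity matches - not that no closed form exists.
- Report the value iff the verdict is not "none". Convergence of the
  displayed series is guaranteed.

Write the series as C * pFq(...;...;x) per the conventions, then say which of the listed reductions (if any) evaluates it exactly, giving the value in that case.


Reduced: x = -1/9, 2F1, upper = {1, 1}, lower = {2}, C = 7/2. Verdict: the logarithmic series (I6) matches (the logarithm: parameters (1,1;2), x = -1/9). Its exact value is (63/2) * ln(10/9).

Key step: x = (-1/9) and cancel k + 1/2 from the displayed ratio first; then C = 7/2.
Adjacent-term ratio: r(k) = (-1/9) * (k+1) (k+1) / [(k+2) (k+1)] ; factor over Q: parameters, x = (-1/9), and C = 7/2.


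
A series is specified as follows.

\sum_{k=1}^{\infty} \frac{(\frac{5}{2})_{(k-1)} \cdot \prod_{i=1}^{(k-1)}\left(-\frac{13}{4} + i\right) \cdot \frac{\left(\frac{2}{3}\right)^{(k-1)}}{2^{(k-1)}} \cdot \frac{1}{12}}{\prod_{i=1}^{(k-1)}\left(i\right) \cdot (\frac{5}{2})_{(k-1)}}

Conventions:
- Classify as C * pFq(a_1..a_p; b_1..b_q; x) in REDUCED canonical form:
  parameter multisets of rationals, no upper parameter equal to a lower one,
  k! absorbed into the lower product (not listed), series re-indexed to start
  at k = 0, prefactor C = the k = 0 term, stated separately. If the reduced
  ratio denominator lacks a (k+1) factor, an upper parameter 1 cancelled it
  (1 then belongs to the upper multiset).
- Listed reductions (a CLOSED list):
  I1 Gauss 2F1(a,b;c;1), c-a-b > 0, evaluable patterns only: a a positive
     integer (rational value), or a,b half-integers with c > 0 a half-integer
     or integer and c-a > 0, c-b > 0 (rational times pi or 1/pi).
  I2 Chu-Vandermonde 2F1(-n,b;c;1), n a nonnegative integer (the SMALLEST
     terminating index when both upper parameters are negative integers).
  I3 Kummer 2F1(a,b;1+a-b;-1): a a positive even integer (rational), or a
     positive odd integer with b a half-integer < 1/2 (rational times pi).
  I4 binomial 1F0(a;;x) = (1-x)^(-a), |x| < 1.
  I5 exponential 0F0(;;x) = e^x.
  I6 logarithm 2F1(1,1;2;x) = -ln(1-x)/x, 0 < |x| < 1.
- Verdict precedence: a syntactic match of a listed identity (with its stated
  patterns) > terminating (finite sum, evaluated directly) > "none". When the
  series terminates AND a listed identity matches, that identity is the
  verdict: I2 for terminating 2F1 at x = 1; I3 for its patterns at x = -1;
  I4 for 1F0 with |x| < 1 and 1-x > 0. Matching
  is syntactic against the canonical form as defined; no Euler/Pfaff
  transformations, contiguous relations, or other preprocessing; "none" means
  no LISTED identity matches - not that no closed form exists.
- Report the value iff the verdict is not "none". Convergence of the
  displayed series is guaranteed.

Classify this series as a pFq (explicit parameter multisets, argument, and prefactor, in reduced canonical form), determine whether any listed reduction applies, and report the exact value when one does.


First insight: t_0 = \frac{1}{12} here, and the two k-th powers (prefactor 1/12) combine into one argument.
Consecutive-term ratio: r(k) = \frac{1}{3} * (k-\frac{9}{4}) / [(k+1)] - rational; roots negated = parameters, x = \frac{1}{3}, C = \frac{1}{12}.

This is \frac{1}{12} * 1F0(-\frac{9}{4}; -; \frac{1}{3}) in reduced canonical form. Verdict at x = \frac{1}{3}: binomial (I4) matches (the 1F0 binomial series: exponent 9/4, x = \frac{1}{3}). Hence: \frac{1}{12} \cdot \left(\frac{2}{3}\right)^{\frac{9}{4}}.


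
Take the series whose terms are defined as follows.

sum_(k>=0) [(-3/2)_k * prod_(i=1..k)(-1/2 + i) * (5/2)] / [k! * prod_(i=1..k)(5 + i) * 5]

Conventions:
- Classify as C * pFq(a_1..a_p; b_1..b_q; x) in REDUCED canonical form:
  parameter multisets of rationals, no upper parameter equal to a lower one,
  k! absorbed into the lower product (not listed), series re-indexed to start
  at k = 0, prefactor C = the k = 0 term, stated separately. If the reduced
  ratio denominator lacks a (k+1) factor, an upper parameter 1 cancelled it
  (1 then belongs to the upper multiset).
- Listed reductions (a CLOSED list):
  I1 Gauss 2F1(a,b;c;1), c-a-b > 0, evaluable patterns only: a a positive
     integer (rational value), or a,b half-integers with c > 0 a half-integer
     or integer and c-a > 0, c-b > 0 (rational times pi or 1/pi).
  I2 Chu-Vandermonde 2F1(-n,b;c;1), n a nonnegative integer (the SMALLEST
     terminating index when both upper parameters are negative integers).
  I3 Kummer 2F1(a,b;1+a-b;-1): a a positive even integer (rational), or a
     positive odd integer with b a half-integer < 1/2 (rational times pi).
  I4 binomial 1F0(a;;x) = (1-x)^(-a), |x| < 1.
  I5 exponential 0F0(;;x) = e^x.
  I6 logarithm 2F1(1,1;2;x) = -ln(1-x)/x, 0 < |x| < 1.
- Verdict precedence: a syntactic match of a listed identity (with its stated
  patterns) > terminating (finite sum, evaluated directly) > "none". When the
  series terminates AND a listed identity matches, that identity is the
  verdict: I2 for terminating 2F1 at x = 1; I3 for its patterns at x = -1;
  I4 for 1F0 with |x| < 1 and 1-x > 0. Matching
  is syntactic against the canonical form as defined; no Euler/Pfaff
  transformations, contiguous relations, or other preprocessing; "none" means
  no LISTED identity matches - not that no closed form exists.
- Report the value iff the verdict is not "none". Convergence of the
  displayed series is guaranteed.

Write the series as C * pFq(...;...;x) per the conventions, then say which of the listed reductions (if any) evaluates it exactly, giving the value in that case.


Classification (C = 1/2): 2F1 with upper {-3/2, 1/2}, lower {6}, argument x = 1. Verdict: Gauss's theorem I1 (half-integer case) applies (x = 1; upper {-3/2, 1/2} half-integers, c = 6 in the evaluable pattern). Value: (262144/189189) / pi.

Key observation: t_0 = 1/2 here, and the lower running product (prefactor 1/2) is a rising factorial.
Term ratio: r(k) = 1 * (k-3/2) (k+1/2) / [(k+6) (k+1)] - rational; roots negated = parameters, x = 1, C = 1/2.


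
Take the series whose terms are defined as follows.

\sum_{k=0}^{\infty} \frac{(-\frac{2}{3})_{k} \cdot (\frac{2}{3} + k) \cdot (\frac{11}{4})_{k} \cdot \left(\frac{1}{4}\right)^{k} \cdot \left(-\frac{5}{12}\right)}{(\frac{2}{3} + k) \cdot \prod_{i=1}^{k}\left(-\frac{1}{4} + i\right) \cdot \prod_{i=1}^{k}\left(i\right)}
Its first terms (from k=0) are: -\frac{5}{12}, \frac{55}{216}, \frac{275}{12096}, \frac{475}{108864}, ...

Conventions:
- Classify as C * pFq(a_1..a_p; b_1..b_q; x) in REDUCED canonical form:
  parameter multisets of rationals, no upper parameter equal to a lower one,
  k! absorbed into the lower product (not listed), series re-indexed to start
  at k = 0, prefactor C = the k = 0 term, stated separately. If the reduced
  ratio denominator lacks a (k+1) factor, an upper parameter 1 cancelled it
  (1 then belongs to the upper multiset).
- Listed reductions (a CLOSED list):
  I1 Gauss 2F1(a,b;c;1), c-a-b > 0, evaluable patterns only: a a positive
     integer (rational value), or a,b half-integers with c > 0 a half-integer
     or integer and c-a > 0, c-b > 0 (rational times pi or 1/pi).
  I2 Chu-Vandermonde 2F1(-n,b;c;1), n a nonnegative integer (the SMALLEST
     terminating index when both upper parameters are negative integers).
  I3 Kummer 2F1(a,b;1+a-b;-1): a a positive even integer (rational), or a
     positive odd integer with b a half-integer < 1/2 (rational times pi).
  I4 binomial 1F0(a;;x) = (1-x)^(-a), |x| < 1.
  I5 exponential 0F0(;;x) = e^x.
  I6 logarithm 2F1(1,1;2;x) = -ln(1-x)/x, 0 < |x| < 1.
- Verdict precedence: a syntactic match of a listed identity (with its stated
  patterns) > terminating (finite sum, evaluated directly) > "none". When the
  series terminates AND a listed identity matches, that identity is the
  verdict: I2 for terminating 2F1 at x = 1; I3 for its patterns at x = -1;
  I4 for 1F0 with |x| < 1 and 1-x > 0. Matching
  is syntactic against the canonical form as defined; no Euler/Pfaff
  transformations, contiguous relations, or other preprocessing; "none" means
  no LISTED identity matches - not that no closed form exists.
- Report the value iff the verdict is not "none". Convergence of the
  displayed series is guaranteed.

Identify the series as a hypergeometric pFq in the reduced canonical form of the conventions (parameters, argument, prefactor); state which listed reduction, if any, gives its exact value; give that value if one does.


With C = -\frac{5}{12}: the canonical form is 2F1(-\frac{2}{3}, \frac{11}{4}; \frac{3}{4}; \frac{1}{4}). Verdict: none - this 2F1 at x = \frac{1}{4} matches no listed pattern, and upper {-\frac{2}{3}, \frac{11}{4}} holds no stopper.

Structural cue: x = \frac{1}{4} and striking the common factor k + 2/3 reduces the term (C = -5/12, x = 1/4).
Term ratio: r(k) = \frac{1}{4} * (k-\frac{2}{3}) (k+\frac{11}{4}) / [(k+\frac{3}{4}) (k+1)] - rational; roots negated = parameters, x = \frac{1}{4}, C = -\frac{5}{12}.


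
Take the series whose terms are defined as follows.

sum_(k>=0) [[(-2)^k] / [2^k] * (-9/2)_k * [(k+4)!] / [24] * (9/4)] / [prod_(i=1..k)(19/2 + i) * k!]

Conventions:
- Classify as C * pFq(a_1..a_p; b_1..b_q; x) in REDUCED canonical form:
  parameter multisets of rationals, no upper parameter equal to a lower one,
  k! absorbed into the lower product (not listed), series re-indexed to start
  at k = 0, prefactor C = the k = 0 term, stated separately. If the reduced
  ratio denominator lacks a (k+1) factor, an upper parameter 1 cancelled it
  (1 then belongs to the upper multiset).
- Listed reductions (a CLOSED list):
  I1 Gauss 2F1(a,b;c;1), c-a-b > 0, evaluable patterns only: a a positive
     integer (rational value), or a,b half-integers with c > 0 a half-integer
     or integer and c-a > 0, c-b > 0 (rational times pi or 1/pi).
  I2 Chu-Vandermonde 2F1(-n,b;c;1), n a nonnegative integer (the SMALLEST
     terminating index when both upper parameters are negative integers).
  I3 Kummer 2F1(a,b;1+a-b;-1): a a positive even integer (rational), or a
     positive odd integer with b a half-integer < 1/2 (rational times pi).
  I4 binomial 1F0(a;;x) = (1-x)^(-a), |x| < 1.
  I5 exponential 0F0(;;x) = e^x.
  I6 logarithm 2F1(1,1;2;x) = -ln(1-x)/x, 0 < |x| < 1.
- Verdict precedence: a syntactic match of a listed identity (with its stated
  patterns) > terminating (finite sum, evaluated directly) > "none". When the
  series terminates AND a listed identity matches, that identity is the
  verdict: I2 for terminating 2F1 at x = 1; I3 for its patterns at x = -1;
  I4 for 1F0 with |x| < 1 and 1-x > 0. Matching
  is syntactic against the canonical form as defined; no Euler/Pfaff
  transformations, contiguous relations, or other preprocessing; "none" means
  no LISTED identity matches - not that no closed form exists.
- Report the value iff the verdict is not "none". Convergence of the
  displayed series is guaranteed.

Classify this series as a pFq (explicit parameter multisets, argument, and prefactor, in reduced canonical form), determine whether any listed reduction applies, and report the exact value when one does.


Canonical form: C = 9/4 times 2F1 with upper {-9/2, 5}, lower {21/2}, x = -1. Verdict: the Kummer evaluation I3 fires (x = -1; c = 21/2 equals 1+a-b for upper {-9/2, 5}: listed pattern). Sum: (18706545/4194304) * pi.

Key observation: t_0 = 9/4 here, and the two k-th powers (C = 9/4, x = -1) combine into one argument.
Term ratio: r(k) = (-1) * (k-9/2) (k+5) / [(k+21/2) (k+1)] - rational in k, leading ratio (-1); with t_0 = 9/4, classification follows.


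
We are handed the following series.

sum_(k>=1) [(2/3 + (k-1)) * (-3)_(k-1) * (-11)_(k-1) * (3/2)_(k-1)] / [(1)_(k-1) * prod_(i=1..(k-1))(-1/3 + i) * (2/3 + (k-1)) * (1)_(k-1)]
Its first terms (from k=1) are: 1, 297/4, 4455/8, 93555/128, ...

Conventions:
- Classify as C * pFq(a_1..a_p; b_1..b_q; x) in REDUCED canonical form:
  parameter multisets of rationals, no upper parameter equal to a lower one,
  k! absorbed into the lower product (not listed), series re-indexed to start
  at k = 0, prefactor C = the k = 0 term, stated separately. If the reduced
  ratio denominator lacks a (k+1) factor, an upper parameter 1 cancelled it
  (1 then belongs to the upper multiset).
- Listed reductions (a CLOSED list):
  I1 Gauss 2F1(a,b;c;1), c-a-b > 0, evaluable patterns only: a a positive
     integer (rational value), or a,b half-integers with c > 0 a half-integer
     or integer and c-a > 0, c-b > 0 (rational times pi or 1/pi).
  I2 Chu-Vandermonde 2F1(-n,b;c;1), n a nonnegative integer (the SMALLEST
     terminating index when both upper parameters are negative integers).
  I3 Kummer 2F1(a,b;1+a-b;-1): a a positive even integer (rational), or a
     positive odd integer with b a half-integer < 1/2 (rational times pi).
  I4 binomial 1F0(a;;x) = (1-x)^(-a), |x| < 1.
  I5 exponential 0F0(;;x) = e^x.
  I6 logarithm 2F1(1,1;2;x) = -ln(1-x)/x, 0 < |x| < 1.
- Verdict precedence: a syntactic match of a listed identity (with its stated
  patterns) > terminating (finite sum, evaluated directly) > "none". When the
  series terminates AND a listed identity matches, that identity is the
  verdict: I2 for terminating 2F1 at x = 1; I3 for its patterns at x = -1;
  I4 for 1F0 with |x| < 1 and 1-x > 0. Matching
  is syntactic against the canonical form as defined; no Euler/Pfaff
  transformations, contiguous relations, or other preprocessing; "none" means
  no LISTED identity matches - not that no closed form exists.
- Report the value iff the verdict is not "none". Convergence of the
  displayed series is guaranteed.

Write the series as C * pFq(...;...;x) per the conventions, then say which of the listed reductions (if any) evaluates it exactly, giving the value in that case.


Reduced: x = 1, 3F2, upper = {-11, -3, 3/2}, lower = {2/3, 1}, C = 1. Verdict: terminating - no listed pattern fits, but -3 in the upper list cuts the series at k = 3; direct evaluation. Hence: 174467/128.

Structural cue: x = 1 and the lower running product (prefactor 1) is a rising factorial.
Ratio: r(k) = 1 * (k-11) (k-3) (k+3/2) / [(k+2/3) (k+1) (k+1)] - rational in k, leading ratio 1; with t_0 = 1, classification follows.


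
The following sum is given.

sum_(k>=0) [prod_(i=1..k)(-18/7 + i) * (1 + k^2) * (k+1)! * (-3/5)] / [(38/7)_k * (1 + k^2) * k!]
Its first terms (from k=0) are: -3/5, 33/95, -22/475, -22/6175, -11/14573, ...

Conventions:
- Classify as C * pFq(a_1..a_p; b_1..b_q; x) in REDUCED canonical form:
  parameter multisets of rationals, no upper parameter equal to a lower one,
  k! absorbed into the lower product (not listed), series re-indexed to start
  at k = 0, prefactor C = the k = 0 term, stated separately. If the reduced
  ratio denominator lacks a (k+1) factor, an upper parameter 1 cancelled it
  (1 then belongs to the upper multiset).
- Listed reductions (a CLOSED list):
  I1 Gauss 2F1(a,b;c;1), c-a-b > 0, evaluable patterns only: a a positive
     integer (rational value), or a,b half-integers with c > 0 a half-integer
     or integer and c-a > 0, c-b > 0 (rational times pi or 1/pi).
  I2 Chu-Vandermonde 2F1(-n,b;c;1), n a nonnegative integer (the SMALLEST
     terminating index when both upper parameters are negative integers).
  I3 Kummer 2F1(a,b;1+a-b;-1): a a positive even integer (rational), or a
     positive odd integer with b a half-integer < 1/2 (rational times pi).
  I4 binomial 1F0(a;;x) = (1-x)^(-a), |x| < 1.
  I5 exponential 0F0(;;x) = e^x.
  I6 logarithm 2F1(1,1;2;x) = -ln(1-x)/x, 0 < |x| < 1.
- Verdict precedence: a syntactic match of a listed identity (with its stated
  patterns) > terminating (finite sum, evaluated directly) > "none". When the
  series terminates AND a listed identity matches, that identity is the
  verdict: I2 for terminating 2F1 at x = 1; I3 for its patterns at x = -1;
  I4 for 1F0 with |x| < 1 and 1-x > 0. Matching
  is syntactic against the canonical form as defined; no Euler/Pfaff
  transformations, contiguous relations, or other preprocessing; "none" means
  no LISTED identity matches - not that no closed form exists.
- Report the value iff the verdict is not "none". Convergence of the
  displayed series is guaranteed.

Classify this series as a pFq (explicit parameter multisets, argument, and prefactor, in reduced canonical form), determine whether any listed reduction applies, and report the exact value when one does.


Classification (C = -3/5): 2F1 with upper {-11/7, 2}, lower {38/7}, argument x = 1. Verdict: the Gauss summation I1 fires (x = 1: the Gamma ratio telescopes since c-a-b = 5 > 0 and a = 2 in Z>0). Its exact value is -372/1225.

Structural cue: x = 1 and the running product (C = -3/5, x = 1) telescopes to a rising factorial.
Step ratio: r(k) = 1 * (k-11/7) (k+2) / [(k+38/7) (k+1)] - rational; roots negated = parameters, x = 1, C = -3/5.


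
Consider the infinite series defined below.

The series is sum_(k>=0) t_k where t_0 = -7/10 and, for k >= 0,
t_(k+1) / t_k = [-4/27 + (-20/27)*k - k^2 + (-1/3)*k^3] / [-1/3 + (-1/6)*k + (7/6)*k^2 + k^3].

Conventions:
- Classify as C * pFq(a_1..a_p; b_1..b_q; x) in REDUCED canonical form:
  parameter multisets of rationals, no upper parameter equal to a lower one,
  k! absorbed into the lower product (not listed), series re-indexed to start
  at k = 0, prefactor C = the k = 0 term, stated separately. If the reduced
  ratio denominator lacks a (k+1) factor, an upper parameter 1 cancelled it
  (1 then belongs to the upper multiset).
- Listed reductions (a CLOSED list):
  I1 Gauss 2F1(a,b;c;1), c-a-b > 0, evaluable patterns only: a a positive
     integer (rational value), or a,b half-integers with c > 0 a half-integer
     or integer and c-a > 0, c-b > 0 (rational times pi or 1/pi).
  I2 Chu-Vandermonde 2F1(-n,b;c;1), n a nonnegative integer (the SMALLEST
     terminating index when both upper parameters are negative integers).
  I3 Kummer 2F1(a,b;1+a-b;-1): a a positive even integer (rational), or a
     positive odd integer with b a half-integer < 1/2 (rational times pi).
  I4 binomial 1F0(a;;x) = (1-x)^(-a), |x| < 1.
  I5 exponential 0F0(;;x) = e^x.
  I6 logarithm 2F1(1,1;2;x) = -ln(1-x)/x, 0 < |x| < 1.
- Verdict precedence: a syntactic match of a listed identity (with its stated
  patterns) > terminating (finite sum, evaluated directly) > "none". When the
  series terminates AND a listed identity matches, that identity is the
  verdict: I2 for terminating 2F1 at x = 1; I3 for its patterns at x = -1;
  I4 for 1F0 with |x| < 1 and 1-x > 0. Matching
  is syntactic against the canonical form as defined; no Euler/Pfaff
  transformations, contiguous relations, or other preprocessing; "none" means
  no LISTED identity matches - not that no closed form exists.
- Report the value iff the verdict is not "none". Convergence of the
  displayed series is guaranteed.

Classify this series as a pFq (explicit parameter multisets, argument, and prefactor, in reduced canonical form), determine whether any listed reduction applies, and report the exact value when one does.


Prefactor -7/10, argument -1/3: 2F1 with upper {1/3, 2} over lower {-1/2}. Verdict: none. No listed pattern accepts 2F1(1/3, 2; -1/2; -1/3).

Key step: with t_0 = -7/10, the expanded ratio factors over Q; C = -7/10, x = -1/3, roots give parameters.
Consecutive-term ratio: r(k) = (-1/3) * (k+1/3) (k+2) / [(k-1/2) (k+1)] ; factor over Q: parameters, x = (-1/3), and C = -7/10.


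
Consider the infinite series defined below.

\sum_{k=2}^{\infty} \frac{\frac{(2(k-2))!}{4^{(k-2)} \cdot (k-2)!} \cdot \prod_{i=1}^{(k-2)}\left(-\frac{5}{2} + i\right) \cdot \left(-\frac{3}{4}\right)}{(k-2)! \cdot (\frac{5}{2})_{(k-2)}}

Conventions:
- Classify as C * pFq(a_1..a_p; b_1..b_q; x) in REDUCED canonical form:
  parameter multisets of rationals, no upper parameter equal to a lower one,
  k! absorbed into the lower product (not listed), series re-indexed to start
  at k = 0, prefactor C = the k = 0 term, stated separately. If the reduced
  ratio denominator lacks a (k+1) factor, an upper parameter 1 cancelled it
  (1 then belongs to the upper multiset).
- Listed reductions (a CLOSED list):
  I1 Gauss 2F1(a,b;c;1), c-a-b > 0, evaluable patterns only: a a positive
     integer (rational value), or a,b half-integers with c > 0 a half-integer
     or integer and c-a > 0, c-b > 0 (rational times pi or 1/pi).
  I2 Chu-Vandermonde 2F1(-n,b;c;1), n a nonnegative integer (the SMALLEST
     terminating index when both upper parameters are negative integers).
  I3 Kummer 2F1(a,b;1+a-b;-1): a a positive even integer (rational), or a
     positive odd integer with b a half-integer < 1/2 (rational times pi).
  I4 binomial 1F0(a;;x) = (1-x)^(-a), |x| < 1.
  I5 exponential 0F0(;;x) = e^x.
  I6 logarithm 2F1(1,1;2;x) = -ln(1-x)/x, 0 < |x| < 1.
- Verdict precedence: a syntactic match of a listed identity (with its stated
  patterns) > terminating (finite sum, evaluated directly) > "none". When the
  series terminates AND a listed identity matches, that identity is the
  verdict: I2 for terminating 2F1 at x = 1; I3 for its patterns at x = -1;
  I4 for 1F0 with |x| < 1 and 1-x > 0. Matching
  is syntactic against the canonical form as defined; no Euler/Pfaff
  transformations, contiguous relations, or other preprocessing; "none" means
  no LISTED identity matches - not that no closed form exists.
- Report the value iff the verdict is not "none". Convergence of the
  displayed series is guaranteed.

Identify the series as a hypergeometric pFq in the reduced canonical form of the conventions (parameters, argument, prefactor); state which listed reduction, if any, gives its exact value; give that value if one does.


Reduced: x = 1, 2F1, upper = {-\frac{3}{2}, \frac{1}{2}}, lower = {\frac{5}{2}}, C = -\frac{3}{4}. Verdict: Gauss's theorem I1 (half-integer case) fires (x = 1; upper {-\frac{3}{2}, \frac{1}{2}} half-integers, c = \frac{5}{2} in the evaluable pattern). Hence: \left(-\frac{45}{256}\right) \cdot \pi.

The tell: x = 1 and the (2k)!/(4^k k!) block (prefactor -3/4) is the Pochhammer (1/2)_k.
Term ratio: r(k) = 1 * (k-\frac{3}{2}) (k+\frac{1}{2}) / [(k+\frac{5}{2}) (k+1)] - rational; roots negated = parameters, x = 1, C = -\frac{3}{4}.
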